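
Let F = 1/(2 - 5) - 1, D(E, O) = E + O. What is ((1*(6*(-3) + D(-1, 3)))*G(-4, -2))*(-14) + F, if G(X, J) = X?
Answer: -2692/3 ≈ -897.33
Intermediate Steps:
F = -4/3 (F = 1/(-3) - 1 = -⅓ - 1 = -4/3 ≈ -1.3333)
((1*(6*(-3) + D(-1, 3)))*G(-4, -2))*(-14) + F = ((1*(6*(-3) + (-1 + 3)))*(-4))*(-14) - 4/3 = ((1*(-18 + 2))*(-4))*(-14) - 4/3 = ((1*(-16))*(-4))*(-14) - 4/3 = -16*(-4)*(-14) - 4/3 = 64*(-14) - 4/3 = -896 - 4/3 = -2692/3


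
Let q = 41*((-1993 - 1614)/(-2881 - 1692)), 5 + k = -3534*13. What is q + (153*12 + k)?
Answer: -201571716/4573 ≈ -44079.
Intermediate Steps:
k = -45947 (k = -5 - 3534*13 = -5 - 45942 = -45947)
q = 147887/4573 (q = 41*(-3607/(-4573)) = 41*(-3607*(-1/4573)) = 41*(3607/4573) = 147887/4573 ≈ 32.339)
q + (153*12 + k) = 147887/4573 + (153*12 - 45947) = 147887/4573 + (1836 - 45947) = 147887/4573 - 44111 = -201571716/4573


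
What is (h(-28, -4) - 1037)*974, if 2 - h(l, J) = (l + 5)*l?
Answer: -1635346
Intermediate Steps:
h(l, J) = 2 - l*(5 + l) (h(l, J) = 2 - (l + 5)*l = 2 - (5 + l)*l = 2 - l*(5 + l))
(h(-28, -4) - 1037)*974 = ((2 - 1*(-28)**2 - 5*(-28)) - 1037)*974 = ((2 - 1*784 + 140) - 1037)*974 = ((2 - 784 + 140) - 1037)*974 = (-642 - 1037)*974 = -1679*974 = -1635346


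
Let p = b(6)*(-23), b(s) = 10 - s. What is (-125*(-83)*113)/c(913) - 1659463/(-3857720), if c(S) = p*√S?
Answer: 1659463/3857720 - 14125*√913/1012 ≈ -421.31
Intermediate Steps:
p = -92 (p = (10 - 1*6)*(-23) = (10 - 6)*(-23) = 4*(-23) = -92)
c(S) = -92*√S
(-125*(-83)*113)/c(913) - 1659463/(-3857720) = (-125*(-83)*113)/((-92*√913)) - 1659463/(-3857720) = (10375*113)*(-√913/83996) - 1659463*(-1/3857720) = 1172375*(-√913/83996) + 1659463/3857720 = -14125*√913/1012 + 1659463/3857720 = 1659463/3857720 - 14125*√913/1012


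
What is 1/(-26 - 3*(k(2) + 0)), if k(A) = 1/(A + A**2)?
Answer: -2/53 ≈ -0.037736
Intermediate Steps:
1/(-26 - 3*(k(2) + 0)) = 1/(-26 - 3*(1/(2*(1 + 2)) + 0)) = 1/(-26 - 3*((1/2)/3 + 0)) = 1/(-26 - 3*((1/2)*(1/3) + 0)) = 1/(-26 - 3*(1/6 + 0)) = 1/(-26 - 3*1/6) = 1/(-26 - 1/2) = 1/(-53/2) = -2/53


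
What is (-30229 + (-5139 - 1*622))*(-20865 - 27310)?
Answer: 1733818250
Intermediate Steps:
(-30229 + (-5139 - 1*622))*(-20865 - 27310) = (-30229 + (-5139 - 622))*(-48175) = (-30229 - 5761)*(-48175) = -35990*(-48175) = 1733818250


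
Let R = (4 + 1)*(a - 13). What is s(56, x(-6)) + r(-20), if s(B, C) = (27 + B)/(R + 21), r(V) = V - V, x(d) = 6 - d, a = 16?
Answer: 83/36 ≈ 2.3056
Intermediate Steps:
R = 15 (R = (4 + 1)*(16 - 13) = 5*3 = 15)
r(V) = 0
s(B, C) = ¾ + B/36 (s(B, C) = (27 + B)/(15 + 21) = (27 + B)/36 = (27 + B)*(1/36) = ¾ + B/36)
s(56, x(-6)) + r(-20) = (¾ + (1/36)*56) + 0 = (¾ + 14/9) + 0 = 83/36 + 0 = 83/36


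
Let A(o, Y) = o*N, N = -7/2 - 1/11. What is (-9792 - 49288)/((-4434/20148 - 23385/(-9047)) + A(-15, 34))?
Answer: -4935810330220/4697574743 ≈ -1050.7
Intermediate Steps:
N = -79/22 (N = -7*½ - 1*1/11 = -7/2 - 1/11 = -79/22 ≈ -3.5909)
A(o, Y) = -79*o/22 (A(o, Y) = o*(-79/22) = -79*o/22)
(-9792 - 49288)/((-4434/20148 - 23385/(-9047)) + A(-15, 34)) = (-9792 - 49288)/((-4434/20148 - 23385/(-9047)) - 79/22*(-15)) = -59080/((-4434*1/20148 - 23385*(-1/9047)) + 1185/22) = -59080/((-739/3358 + 23385/9047) + 1185/22) = -59080/(71841097/30379826 + 1185/22) = -59080/9395149486/167089043 = -59080*167089043/9395149486 = -4935810330220/4697574743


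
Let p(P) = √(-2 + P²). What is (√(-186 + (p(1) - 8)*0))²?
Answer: -186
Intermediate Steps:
(√(-186 + (p(1) - 8)*0))² = (√(-186 + (√(-2 + 1²) - 8)*0))² = (√(-186 + (√(-2 + 1) - 8)*0))² = (√(-186 + (√(-1) - 8)*0))² = (√(-186 + (I - 8)*0))² = (√(-186 + (-8 + I)*0))² = (√(-186 + 0))² = (√(-186))² = (I*√186)² = -186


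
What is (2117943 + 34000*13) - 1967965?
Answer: 591978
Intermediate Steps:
(2117943 + 34000*13) - 1967965 = (2117943 + 442000) - 1967965 = 2559943 - 1967965 = 591978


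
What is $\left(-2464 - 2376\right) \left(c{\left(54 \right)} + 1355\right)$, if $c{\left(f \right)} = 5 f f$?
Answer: $-77125400$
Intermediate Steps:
$c{\left(f \right)} = 5 f^{2}$
$\left(-2464 - 2376\right) \left(c{\left(54 \right)} + 1355\right) = \left(-2464 - 2376\right) \left(5 \cdot 54^{2} + 1355\right) = - 4840 \left(5 \cdot 2916 + 1355\right) = - 4840 \left(14580 + 1355\right) = \left(-4840\right) 15935 = -77125400$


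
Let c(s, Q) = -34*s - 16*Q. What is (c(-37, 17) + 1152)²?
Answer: 4571044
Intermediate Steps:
(c(-37, 17) + 1152)² = ((-34*(-37) - 16*17) + 1152)² = ((1258 - 272) + 1152)² = (986 + 1152)² = 2138² = 4571044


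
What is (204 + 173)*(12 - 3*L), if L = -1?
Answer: 5655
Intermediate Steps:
(204 + 173)*(12 - 3*L) = (204 + 173)*(12 - 3*(-1)) = 377*(12 + 3) = 377*15 = 5655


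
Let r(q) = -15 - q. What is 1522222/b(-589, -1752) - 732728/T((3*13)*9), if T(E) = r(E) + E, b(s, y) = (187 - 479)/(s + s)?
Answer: 6777904829/1095 ≈ 6.1899e+6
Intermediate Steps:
b(s, y) = -146/s (b(s, y) = -292*1/(2*s) = -146/s)
T(E) = -15 (T(E) = (-15 - E) + E = -15)
1522222/b(-589, -1752) - 732728/T((3*13)*9) = 1522222/((-146/(-589))) - 732728/(-15) = 1522222/((-146*(-1/589))) - 732728*(-1/15) = 1522222/(146/589) + 732728/15 = 1522222*(589/146) + 732728/15 = 448294379/73 + 732728/15 = 6777904829/1095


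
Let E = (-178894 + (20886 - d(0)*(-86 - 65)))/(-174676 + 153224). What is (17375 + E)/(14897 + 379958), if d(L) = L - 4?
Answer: 93221778/2117607365 ≈ 0.044022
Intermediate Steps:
d(L) = -4 + L
E = 39653/5363 (E = (-178894 + (20886 - (-4 + 0)*(-86 - 65)))/(-174676 + 153224) = (-178894 + (20886 - (-4)*(-151)))/(-21452) = (-178894 + (20886 - 1*604))*(-1/21452) = (-178894 + (20886 - 604))*(-1/21452) = (-178894 + 20282)*(-1/21452) = -158612*(-1/21452) = 39653/5363 ≈ 7.3938)
(17375 + E)/(14897 + 379958) = (17375 + 39653/5363)/(14897 + 379958) = (93221778/5363)/394855 = (93221778/5363)*(1/394855) = 93221778/2117607365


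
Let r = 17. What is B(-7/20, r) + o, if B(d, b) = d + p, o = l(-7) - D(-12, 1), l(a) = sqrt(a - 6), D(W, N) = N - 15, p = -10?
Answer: 73/20 + I*sqrt(13) ≈ 3.65 + 3.6056*I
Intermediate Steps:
D(W, N) = -15 + N
l(a) = sqrt(-6 + a)
o = 14 + I*sqrt(13) (o = sqrt(-6 - 7) - (-15 + 1) = sqrt(-13) - 1*(-14) = I*sqrt(13) + 14 = 14 + I*sqrt(13) ≈ 14.0 + 3.6056*I)
B(d, b) = -10 + d (B(d, b) = d - 10 = -10 + d)
B(-7/20, r) + o = (-10 - 7/20) + (14 + I*sqrt(13)) = -207/20 + (14 + I*sqrt(13)) = 73/20 + I*sqrt(13)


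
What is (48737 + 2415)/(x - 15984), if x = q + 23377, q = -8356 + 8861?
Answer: 25576/3949 ≈ 6.4766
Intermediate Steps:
q = 505
x = 23882 (x = 505 + 23377 = 23882)
(48737 + 2415)/(x - 15984) = (48737 + 2415)/(23882 - 15984) = 51152/7898 = 51152*(1/7898) = 25576/3949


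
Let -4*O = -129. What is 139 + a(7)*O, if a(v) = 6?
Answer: 665/2 ≈ 332.50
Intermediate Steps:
O = 129/4 (O = -¼*(-129) = 129/4 ≈ 32.250)
139 + a(7)*O = 139 + 6*(129/4) = 139 + 387/2 = 665/2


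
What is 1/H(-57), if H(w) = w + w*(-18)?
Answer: 1/969 ≈ 0.0010320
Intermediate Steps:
H(w) = -17*w (H(w) = w - 18*w = -17*w)
1/H(-57) = 1/(-17*(-57)) = 1/969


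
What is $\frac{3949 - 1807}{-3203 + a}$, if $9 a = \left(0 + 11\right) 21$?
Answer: $- \frac{3213}{4766} \approx -0.67415$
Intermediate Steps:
$a = \frac{77}{3}$ ($a = \frac{\left(0 + 11\right) 21}{9} = \frac{11 \cdot 21}{9} = \frac{1}{9} \cdot 231 = \frac{77}{3} \approx 25.667$)
$\frac{3949 - 1807}{-3203 + a} = \frac{3949 - 1807}{-3203 + \frac{77}{3}} = \frac{2142}{- \frac{9532}{3}} = 2142 \left(- \frac{3}{9532}\right) = - \frac{3213}{4766}$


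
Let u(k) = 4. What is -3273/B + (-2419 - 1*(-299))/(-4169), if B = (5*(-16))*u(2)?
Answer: 14323537/1334080 ≈ 10.737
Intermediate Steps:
B = -320 (B = (5*(-16))*4 = -80*4 = -320)
-3273/B + (-2419 - 1*(-299))/(-4169) = -3273/(-320) + (-2419 - 1*(-299))/(-4169) = -3273*(-1/320) + (-2419 + 299)*(-1/4169) = 3273/320 - 2120*(-1/4169) = 3273/320 + 2120/4169 = 14323537/1334080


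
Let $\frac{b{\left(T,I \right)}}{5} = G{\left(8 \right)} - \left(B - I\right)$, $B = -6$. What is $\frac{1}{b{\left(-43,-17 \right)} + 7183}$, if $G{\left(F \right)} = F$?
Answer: $\frac{1}{7168} \approx 0.00013951$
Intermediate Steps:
$b{\left(T,I \right)} = 70 + 5 I$ ($b{\left(T,I \right)} = 5 \left(8 - \left(-6 - I\right)\right) = 5 \left(8 + \left(6 + I\right)\right) = 5 \left(14 + I\right) = 70 + 5 I$)
$\frac{1}{b{\left(-43,-17 \right)} + 7183} = \frac{1}{\left(70 + 5 \left(-17\right)\right) + 7183} = \frac{1}{\left(70 - 85\right) + 7183} = \frac{1}{-15 + 7183} = \frac{1}{7168}$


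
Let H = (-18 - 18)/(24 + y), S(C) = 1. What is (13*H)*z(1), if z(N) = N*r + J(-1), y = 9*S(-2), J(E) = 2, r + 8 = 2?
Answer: 624/11 ≈ 56.727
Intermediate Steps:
r = -6 (r = -8 + 2 = -6)
y = 9 (y = 9*1 = 9)
z(N) = 2 - 6*N (z(N) = N*(-6) + 2 = -6*N + 2 = 2 - 6*N)
H = -12/11 (H = (-18 - 18)/(24 + 9) = -36/33 = -36*1/33 = -12/11 ≈ -1.0909)
(13*H)*z(1) = (13*(-12/11))*(2 - 6*1) = -156*(2 - 6)/11 = -156/11*(-4) = 624/11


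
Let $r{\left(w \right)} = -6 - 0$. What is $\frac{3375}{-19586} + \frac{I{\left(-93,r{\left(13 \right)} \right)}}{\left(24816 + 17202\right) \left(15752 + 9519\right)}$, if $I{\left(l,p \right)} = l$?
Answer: $- \frac{298641773729}{1733094757709} \approx -0.17232$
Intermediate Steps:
$r{\left(w \right)} = -6$ ($r{\left(w \right)} = -6 + 0 = -6$)
$\frac{3375}{-19586} + \frac{I{\left(-93,r{\left(13 \right)} \right)}}{\left(24816 + 17202\right) \left(15752 + 9519\right)} = \frac{3375}{-19586} - \frac{93}{\left(24816 + 17202\right) \left(15752 + 9519\right)} = 3375 \left(- \frac{1}{19586}\right) - \frac{93}{42018 \cdot 25271} = - \frac{3375}{19586} - \frac{93}{1061836878} = - \frac{3375}{19586} - \frac{31}{353945626} = - \frac{298641773729}{1733094757709}$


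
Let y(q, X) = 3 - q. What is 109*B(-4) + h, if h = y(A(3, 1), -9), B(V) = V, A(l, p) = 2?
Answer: -435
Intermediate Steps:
h = 1 (h = 3 - 1*2 = 3 - 2 = 1)
109*B(-4) + h = 109*(-4) + 1 = -436 + 1 = -435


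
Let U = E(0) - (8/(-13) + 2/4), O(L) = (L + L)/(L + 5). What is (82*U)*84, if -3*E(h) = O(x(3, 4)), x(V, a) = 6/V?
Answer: -6724/13 ≈ -517.23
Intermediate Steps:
O(L) = 2*L/(5 + L) (O(L) = (2*L)/(5 + L) = 2*L/(5 + L))
E(h) = -4/21 (E(h) = -2*6/3/(3*(5 + 6/3)) = -2*6*(1/3)/(3*(5 + 6*(1/3))) = -2*2/(3*(5 + 2)) = -2*2/(3*7) = -1/3*4/7 = -4/21)
U = -41/546 (U = -4/21 - (8/(-13) + 2/4) = -4/21 - (8*(-1/13) + 2*(1/4)) = -4/21 - (-8/13 + 1/2) = -4/21 - 1*(-3/26) = -4/21 + 3/26 = -41/546 ≈ -0.075092)
(82*U)*84 = (82*(-41/546))*84 = -1681/273*84 = -6724/13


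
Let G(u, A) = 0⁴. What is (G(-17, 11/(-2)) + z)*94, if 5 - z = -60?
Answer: 6110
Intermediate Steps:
z = 65 (z = 5 - 1*(-60) = 5 + 60 = 65)
G(u, A) = 0
(G(-17, 11/(-2)) + z)*94 = (0 + 65)*94 = 65*94 = 6110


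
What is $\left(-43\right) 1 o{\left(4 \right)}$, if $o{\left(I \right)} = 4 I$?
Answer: $-688$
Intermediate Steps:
$\left(-43\right) 1 o{\left(4 \right)} = \left(-43\right) 1 \cdot 4 \cdot 4 = \left(-43\right) 16 = -688$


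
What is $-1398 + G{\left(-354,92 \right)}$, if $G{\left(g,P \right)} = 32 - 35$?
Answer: $-1401$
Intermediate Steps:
$G{\left(g,P \right)} = -3$ ($G{\left(g,P \right)} = 32 - 35 = -3$)
$-1398 + G{\left(-354,92 \right)} = -1398 - 3 = -1401$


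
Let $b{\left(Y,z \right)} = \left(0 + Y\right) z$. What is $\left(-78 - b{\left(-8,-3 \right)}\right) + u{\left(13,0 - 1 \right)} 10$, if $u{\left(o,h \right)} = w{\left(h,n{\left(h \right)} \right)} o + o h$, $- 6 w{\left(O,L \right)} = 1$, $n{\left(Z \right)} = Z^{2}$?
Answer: $- \frac{761}{3} \approx -253.67$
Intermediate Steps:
$b{\left(Y,z \right)} = Y z$
$w{\left(O,L \right)} = - \frac{1}{6}$ ($w{\left(O,L \right)} = \left(- \frac{1}{6}\right) 1 = - \frac{1}{6}$)
$u{\left(o,h \right)} = - \frac{o}{6} + h o$ ($u{\left(o,h \right)} = - \frac{o}{6} + o h = - \frac{o}{6} + h o$)
$\left(-78 - b{\left(-8,-3 \right)}\right) + u{\left(13,0 - 1 \right)} 10 = \left(-78 - \left(-8\right) \left(-3\right)\right) + 13 \left(- \frac{1}{6} + \left(0 - 1\right)\right) 10 = \left(-78 - 24\right) + 13 \left(- \frac{1}{6} + \left(0 - 1\right)\right) 10 = \left(-78 - 24\right) + 13 \left(- \frac{1}{6} - 1\right) 10 = -102 + 13 \left(- \frac{7}{6}\right) 10 = -102 - \frac{455}{3} = - \frac{761}{3}$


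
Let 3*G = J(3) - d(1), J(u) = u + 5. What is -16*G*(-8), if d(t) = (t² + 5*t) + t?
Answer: 128/3 ≈ 42.667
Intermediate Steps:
d(t) = t² + 6*t
J(u) = 5 + u
G = ⅓ (G = ((5 + 3) - (6 + 1))/3 = (8 - 7)/3 = (⅓)*1 = ⅓ ≈ 0.33333)
-16*G*(-8) = -16*⅓*(-8) = -16/3*(-8) = 128/3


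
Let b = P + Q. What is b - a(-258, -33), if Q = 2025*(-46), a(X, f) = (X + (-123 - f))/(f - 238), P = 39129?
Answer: -14640039/271 ≈ -54022.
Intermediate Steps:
a(X, f) = (-123 + X - f)/(-238 + f)
Q = -93150
b = -54021 (b = 39129 - 93150 = -54021)
b - a(-258, -33) = -54021 - (-123 - 258 - 1*(-33))/(-238 - 33) = -54021 - (-123 - 258 + 33)/(-271) = -54021 - (-1)*(-348)/271 = -54021 - 1*348/271 = -54021 - 348/271 = -14640039/271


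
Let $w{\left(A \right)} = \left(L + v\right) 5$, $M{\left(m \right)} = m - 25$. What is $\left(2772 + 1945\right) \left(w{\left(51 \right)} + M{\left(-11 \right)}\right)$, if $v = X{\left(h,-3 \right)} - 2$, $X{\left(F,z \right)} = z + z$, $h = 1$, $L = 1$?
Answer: $-334907$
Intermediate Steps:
$X{\left(F,z \right)} = 2 z$
$M{\left(m \right)} = -25 + m$
$v = -8$ ($v = 2 \left(-3\right) - 2 = -6 - 2 = -8$)
$w{\left(A \right)} = -35$ ($w{\left(A \right)} = \left(1 - 8\right) 5 = \left(-7\right) 5 = -35$)
$\left(2772 + 1945\right) \left(w{\left(51 \right)} + M{\left(-11 \right)}\right) = \left(2772 + 1945\right) \left(-35 - 36\right) = 4717 \left(-35 - 36\right) = 4717 \left(-71\right) = -334907$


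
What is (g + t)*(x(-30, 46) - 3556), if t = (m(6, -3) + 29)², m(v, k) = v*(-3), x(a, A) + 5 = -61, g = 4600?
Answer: -17099462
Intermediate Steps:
x(a, A) = -66 (x(a, A) = -5 - 61 = -66)
m(v, k) = -3*v
t = 121 (t = (-3*6 + 29)² = (-18 + 29)² = 11² = 121)
(g + t)*(x(-30, 46) - 3556) = (4600 + 121)*(-66 - 3556) = 4721*(-3622) = -17099462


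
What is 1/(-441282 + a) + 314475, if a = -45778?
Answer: 153168193499/487060 ≈ 3.1448e+5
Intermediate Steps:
1/(-441282 + a) + 314475 = 1/(-441282 - 45778) + 314475 = 1/(-487060) + 314475 = -1/487060 + 314475 = 153168193499/487060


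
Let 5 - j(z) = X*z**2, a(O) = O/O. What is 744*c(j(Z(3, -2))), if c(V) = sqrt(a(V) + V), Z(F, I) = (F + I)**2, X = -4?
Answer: 744*sqrt(10) ≈ 2352.7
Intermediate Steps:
a(O) = 1
j(z) = 5 + 4*z**2 (j(z) = 5 - (-4)*z**2 = 5 + 4*z**2)
c(V) = sqrt(1 + V)
744*c(j(Z(3, -2))) = 744*sqrt(1 + (5 + 4*((3 - 2)**2)**2)) = 744*sqrt(1 + (5 + 4*(1**2)**2)) = 744*sqrt(1 + (5 + 4*1**2)) = 744*sqrt(1 + (5 + 4*1)) = 744*sqrt(1 + (5 + 4)) = 744*sqrt(1 + 9) = 744*sqrt(10)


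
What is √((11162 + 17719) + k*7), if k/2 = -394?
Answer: √23365 ≈ 152.86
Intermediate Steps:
k = -788 (k = 2*(-394) = -788)
√((11162 + 17719) + k*7) = √((11162 + 17719) - 788*7) = √(28881 - 5516) = √23365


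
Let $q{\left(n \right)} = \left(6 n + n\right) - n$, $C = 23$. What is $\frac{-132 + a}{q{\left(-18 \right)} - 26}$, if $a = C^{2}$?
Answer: $- \frac{397}{134} \approx -2.9627$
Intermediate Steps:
$a = 529$ ($a = 23^{2} = 529$)
$q{\left(n \right)} = 6 n$ ($q{\left(n \right)} = 7 n - n = 6 n$)
$\frac{-132 + a}{q{\left(-18 \right)} - 26} = \frac{-132 + 529}{6 \left(-18\right) - 26} = \frac{397}{-108 - 26} = \frac{397}{-134} = 397 \left(- \frac{1}{134}\right) = - \frac{397}{134}$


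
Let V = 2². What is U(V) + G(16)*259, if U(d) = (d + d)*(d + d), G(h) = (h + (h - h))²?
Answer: 66368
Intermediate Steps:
V = 4
G(h) = h² (G(h) = (h + 0)² = h²)
U(d) = 4*d² (U(d) = (2*d)*(2*d) = 4*d²)
U(V) + G(16)*259 = 4*4² + 16²*259 = 4*16 + 256*259 = 64 + 66304 = 66368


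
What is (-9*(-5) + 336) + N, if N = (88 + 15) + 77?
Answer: 561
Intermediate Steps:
N = 180 (N = 103 + 77 = 180)
(-9*(-5) + 336) + N = (-9*(-5) + 336) + 180 = (45 + 336) + 180 = 381 + 180 = 561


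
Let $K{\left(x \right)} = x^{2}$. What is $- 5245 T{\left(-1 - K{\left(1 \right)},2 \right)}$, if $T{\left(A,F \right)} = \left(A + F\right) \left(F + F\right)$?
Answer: $0$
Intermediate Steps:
$T{\left(A,F \right)} = 2 F \left(A + F\right)$ ($T{\left(A,F \right)} = \left(A + F\right) 2 F = 2 F \left(A + F\right)$)
$- 5245 T{\left(-1 - K{\left(1 \right)},2 \right)} = - 5245 \cdot 2 \cdot 2 \left(\left(-1 - 1^{2}\right) + 2\right) = - 5245 \cdot 2 \cdot 2 \left(\left(-1 - 1\right) + 2\right) = - 5245 \cdot 2 \cdot 2 \left(-2 + 2\right) = - 5245 \cdot 2 \cdot 2 \cdot 0 = \left(-5245\right) 0 = 0$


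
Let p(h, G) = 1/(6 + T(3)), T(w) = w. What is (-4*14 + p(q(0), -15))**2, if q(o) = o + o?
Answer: 253009/81 ≈ 3123.6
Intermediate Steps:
q(o) = 2*o
p(h, G) = 1/9 (p(h, G) = 1/(6 + 3) = 1/9)
(-4*14 + p(q(0), -15))**2 = (-4*14 + 1/9)**2 = (-56 + 1/9)**2 = (-503/9)**2 = 253009/81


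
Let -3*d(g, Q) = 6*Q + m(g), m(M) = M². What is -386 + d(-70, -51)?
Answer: -5752/3 ≈ -1917.3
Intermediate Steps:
d(g, Q) = -2*Q - g²/3 (d(g, Q) = -(6*Q + g²)/3 = -(g² + 6*Q)/3 = -2*Q - g²/3)
-386 + d(-70, -51) = -386 + (-2*(-51) - ⅓*(-70)²) = -386 + (102 - ⅓*4900) = -386 + (102 - 4900/3) = -386 - 4594/3 = -5752/3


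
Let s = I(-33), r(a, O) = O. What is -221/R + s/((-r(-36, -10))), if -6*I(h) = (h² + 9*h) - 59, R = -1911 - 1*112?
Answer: -86447/7140 ≈ -12.107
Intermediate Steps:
R = -2023 (R = -1911 - 112 = -2023)
I(h) = 59/6 - 3*h/2 - h²/6 (I(h) = -((h² + 9*h) - 59)/6 = -(-59 + h² + 9*h)/6 = 59/6 - 3*h/2 - h²/6)
s = -733/6 (s = 59/6 - 3/2*(-33) - ⅙*(-33)² = 59/6 + 99/2 - ⅙*1089 = 59/6 + 99/2 - 363/2 = -733/6 ≈ -122.17)
-221/R + s/((-r(-36, -10))) = -221/(-2023) - 733/(6*((-1*(-10)))) = -221*(-1/2023) - 733/6/10 = 13/119 - 733/6*⅒ = 13/119 - 733/60 = -86447/7140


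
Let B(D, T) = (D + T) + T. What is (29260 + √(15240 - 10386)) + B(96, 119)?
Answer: 29594 + √4854 ≈ 29664.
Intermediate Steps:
B(D, T) = D + 2*T
(29260 + √(15240 - 10386)) + B(96, 119) = (29260 + √(15240 - 10386)) + (96 + 2*119) = (29260 + √4854) + (96 + 238) = (29260 + √4854) + 334 = 29594 + √4854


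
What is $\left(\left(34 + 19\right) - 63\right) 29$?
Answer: $-290$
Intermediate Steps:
$\left(\left(34 + 19\right) - 63\right) 29 = \left(53 - 63\right) 29 = \left(-10\right) 29 = -290$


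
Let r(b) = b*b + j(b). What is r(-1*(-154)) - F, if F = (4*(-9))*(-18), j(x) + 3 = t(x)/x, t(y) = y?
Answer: 23066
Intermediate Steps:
j(x) = -2 (j(x) = -3 + x/x = -3 + 1 = -2)
r(b) = -2 + b² (r(b) = b*b - 2 = b² - 2 = -2 + b²)
F = 648 (F = -36*(-18) = 648)
r(-1*(-154)) - F = (-2 + (-1*(-154))²) - 1*648 = (-2 + 154²) - 648 = (-2 + 23716) - 648 = 23714 - 648 = 23066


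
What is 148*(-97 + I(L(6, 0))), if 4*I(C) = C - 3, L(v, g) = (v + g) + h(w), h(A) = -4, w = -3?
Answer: -14393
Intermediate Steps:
L(v, g) = -4 + g + v (L(v, g) = (v + g) - 4 = (g + v) - 4 = -4 + g + v)
I(C) = -¾ + C/4 (I(C) = (C - 3)/4 = (-3 + C)/4 = -¾ + C/4)
148*(-97 + I(L(6, 0))) = 148*(-97 + (-¾ + (-4 + 0 + 6)/4)) = 148*(-97 + (-¾ + (¼)*2)) = 148*(-97 + (-¾ + ½)) = 148*(-97 - ¼) = 148*(-389/4) = -14393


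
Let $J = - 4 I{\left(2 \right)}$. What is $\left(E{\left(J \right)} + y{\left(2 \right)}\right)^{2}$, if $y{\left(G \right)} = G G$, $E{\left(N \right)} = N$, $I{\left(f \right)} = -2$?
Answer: $144$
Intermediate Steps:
$J = 8$ ($J = \left(-4\right) \left(-2\right) = 8$)
$y{\left(G \right)} = G^{2}$
$\left(E{\left(J \right)} + y{\left(2 \right)}\right)^{2} = \left(8 + 2^{2}\right)^{2} = \left(8 + 4\right)^{2} = 12^{2} = 144$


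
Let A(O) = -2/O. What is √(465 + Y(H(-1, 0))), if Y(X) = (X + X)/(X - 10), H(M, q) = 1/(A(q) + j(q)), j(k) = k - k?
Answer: √465 ≈ 21.564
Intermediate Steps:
j(k) = 0
H(M, q) = -q/2 (H(M, q) = 1/(-2/q + 0) = 1/(-2/q) = -q/2)
Y(X) = 2*X/(-10 + X) (Y(X) = (2*X)/(-10 + X) = 2*X/(-10 + X))
√(465 + Y(H(-1, 0))) = √(465 + 2*(-½*0)/(-10 - ½*0)) = √(465 + 2*0/(-10 + 0)) = √(465 + 2*0/(-10)) = √(465 + 2*0*(-⅒)) = √(465 + 0) = √465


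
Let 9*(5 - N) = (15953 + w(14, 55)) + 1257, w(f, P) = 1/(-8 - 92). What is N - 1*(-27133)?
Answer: 22703201/900 ≈ 25226.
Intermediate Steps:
w(f, P) = -1/100 (w(f, P) = 1/(-100) = -1/100)
N = -1716499/900 (N = 5 - ((15953 - 1/100) + 1257)/9 = 5 - (1595299/100 + 1257)/9 = 5 - 1/9*1720999/100 = 5 - 1720999/900 = -1716499/900 ≈ -1907.2)
N - 1*(-27133) = -1716499/900 - 1*(-27133) = -1716499/900 + 27133 = 22703201/900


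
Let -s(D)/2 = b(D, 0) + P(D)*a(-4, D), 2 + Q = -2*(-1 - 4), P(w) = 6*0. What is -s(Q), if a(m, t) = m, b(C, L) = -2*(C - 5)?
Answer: -12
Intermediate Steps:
b(C, L) = 10 - 2*C (b(C, L) = -2*(-5 + C) = 10 - 2*C)
P(w) = 0
Q = 8 (Q = -2 - 2*(-1 - 4) = -2 - 2*(-5) = -2 + 10 = 8)
s(D) = -20 + 4*D (s(D) = -2*((10 - 2*D) + 0*(-4)) = -2*((10 - 2*D) + 0) = -2*(10 - 2*D) = -20 + 4*D)
-s(Q) = -(-20 + 4*8) = -(-20 + 32) = -1*12 = -12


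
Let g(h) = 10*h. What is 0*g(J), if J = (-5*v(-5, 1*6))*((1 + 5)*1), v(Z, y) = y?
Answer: 0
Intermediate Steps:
J = -180 (J = (-5*6)*((1 + 5)*1) = (-5*6)*(6*1) = -30*6 = -180)
0*g(J) = 0*(10*(-180)) = 0*(-1800) = 0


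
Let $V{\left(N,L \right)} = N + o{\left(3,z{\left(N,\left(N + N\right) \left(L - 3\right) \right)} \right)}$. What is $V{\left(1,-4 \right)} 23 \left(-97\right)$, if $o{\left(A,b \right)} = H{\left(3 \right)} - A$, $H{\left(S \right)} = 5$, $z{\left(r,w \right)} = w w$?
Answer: $-6693$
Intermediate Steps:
$z{\left(r,w \right)} = w^{2}$
$o{\left(A,b \right)} = 5 - A$
$V{\left(N,L \right)} = 2 + N$ ($V{\left(N,L \right)} = N + \left(5 - 3\right) = N + 2 = 2 + N$)
$V{\left(1,-4 \right)} 23 \left(-97\right) = \left(2 + 1\right) 23 \left(-97\right) = 3 \cdot 23 \left(-97\right) = 69 \left(-97\right) = -6693$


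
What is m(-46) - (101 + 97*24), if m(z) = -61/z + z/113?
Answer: -12621165/5198 ≈ -2428.1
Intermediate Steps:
m(z) = -61/z + z/113 (m(z) = -61/z + z*(1/113) = -61/z + z/113)
m(-46) - (101 + 97*24) = (-61/(-46) + (1/113)*(-46)) - (101 + 97*24) = (-61*(-1/46) - 46/113) - (101 + 2328) = (61/46 - 46/113) - 1*2429 = 4777/5198 - 2429 = -12621165/5198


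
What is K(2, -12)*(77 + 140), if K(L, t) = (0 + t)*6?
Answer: -15624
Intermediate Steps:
K(L, t) = 6*t (K(L, t) = t*6 = 6*t)
K(2, -12)*(77 + 140) = (6*(-12))*(77 + 140) = -72*217 = -15624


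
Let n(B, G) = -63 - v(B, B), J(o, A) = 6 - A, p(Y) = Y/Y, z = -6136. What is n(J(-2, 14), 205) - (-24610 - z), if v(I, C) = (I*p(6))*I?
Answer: 18347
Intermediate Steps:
p(Y) = 1
v(I, C) = I**2 (v(I, C) = (I*1)*I = I*I = I**2)
n(B, G) = -63 - B**2
n(J(-2, 14), 205) - (-24610 - z) = (-63 - (6 - 1*14)**2) - (-24610 - 1*(-6136)) = (-63 - (6 - 14)**2) - (-24610 + 6136) = (-63 - 1*(-8)**2) - 1*(-18474) = (-63 - 1*64) + 18474 = (-63 - 64) + 18474 = -127 + 18474 = 18347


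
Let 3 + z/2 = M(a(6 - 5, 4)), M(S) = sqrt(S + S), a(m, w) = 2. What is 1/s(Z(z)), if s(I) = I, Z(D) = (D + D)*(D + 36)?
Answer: -1/136 ≈ -0.0073529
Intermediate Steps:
M(S) = sqrt(2)*sqrt(S) (M(S) = sqrt(2*S) = sqrt(2)*sqrt(S))
z = -2 (z = -6 + 2*(sqrt(2)*sqrt(2)) = -6 + 2*2 = -6 + 4 = -2)
Z(D) = 2*D*(36 + D) (Z(D) = (2*D)*(36 + D) = 2*D*(36 + D))
1/s(Z(z)) = 1/(2*(-2)*(36 - 2)) = 1/(2*(-2)*34) = 1/(-136) = -1/136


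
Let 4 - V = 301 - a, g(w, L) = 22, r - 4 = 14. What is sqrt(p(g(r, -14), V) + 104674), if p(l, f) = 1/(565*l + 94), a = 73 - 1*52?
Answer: sqrt(4104544301187)/6262 ≈ 323.53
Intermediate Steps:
r = 18 (r = 4 + 14 = 18)
a = 21 (a = 73 - 52 = 21)
V = -276 (V = 4 - (301 - 1*21) = 4 - (301 - 21) = 4 - 1*280 = 4 - 280 = -276)
p(l, f) = 1/(94 + 565*l)
sqrt(p(g(r, -14), V) + 104674) = sqrt(1/(94 + 565*22) + 104674) = sqrt(1/(94 + 12430) + 104674) = sqrt(1/12524 + 104674) = sqrt(1310937177/12524) = sqrt(4104544301187)/6262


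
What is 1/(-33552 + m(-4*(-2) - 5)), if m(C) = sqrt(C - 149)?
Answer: -16776/562868425 - I*sqrt(146)/1125736850 ≈ -2.9804e-5 - 1.0733e-8*I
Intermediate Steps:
m(C) = sqrt(-149 + C)
1/(-33552 + m(-4*(-2) - 5)) = 1/(-33552 + sqrt(-149 + (-4*(-2) - 5))) = 1/(-33552 + sqrt(-149 + (8 - 5))) = 1/(-33552 + sqrt(-149 + 3)) = 1/(-33552 + sqrt(-146)) = 1/(-33552 + I*sqrt(146))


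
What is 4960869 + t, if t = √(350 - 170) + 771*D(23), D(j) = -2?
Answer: 4959327 + 6*√5 ≈ 4.9593e+6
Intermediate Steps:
t = -1542 + 6*√5 (t = √(350 - 170) + 771*(-2) = √180 - 1542 = 6*√5 - 1542 = -1542 + 6*√5 ≈ -1528.6)
4960869 + t = 4960869 + (-1542 + 6*√5) = 4959327 + 6*√5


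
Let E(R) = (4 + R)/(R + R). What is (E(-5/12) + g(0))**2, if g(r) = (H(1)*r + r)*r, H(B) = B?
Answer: 1849/100 ≈ 18.490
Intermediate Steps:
E(R) = (4 + R)/(2*R) (E(R) = (4 + R)/((2*R)) = (4 + R)*(1/(2*R)) = (4 + R)/(2*R))
g(r) = 2*r**2 (g(r) = (1*r + r)*r = (r + r)*r = (2*r)*r = 2*r**2)
(E(-5/12) + g(0))**2 = ((4 - 5/12)/(2*((-5/12))) + 2*0**2)**2 = ((4 - 5*1/12)/(2*((-5*1/12))) + 2*0)**2 = ((4 - 5/12)/(2*(-5/12)) + 0)**2 = ((1/2)*(-12/5)*(43/12) + 0)**2 = (-43/10 + 0)**2 = (-43/10)**2 = 1849/100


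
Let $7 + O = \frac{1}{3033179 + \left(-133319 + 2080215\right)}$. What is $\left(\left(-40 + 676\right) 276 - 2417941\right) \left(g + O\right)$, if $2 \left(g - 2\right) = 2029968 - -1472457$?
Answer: $- \frac{7822535383937218087}{1992030} \approx -3.9269 \cdot 10^{12}$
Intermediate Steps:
$g = \frac{3502429}{2}$ ($g = 2 + \frac{2029968 - -1472457}{2} = 2 + \frac{2029968 + 1472457}{2} = 2 + \frac{1}{2} \cdot 3502425 = 2 + \frac{3502425}{2} = \frac{3502429}{2} \approx 1.7512 \cdot 10^{6}$)
$O = - \frac{34860524}{4980075}$ ($O = -7 + \frac{1}{3033179 + \left(-133319 + 2080215\right)} = -7 + \frac{1}{3033179 + 1946896} = -7 + \frac{1}{4980075} = - \frac{34860524}{4980075} \approx -7.0$)
$\left(\left(-40 + 676\right) 276 - 2417941\right) \left(g + O\right) = \left(\left(-40 + 676\right) 276 - 2417941\right) \left(\frac{3502429}{2} - \frac{34860524}{4980075}\right) = \left(636 \cdot 276 - 2417941\right) \frac{17442289381127}{9960150} = \left(175536 - 2417941\right) \frac{17442289381127}{9960150} = \left(-2242405\right) \frac{17442289381127}{9960150} = - \frac{7822535383937218087}{1992030}$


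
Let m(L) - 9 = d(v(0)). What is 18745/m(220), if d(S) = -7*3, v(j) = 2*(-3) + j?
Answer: -18745/12 ≈ -1562.1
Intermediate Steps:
v(j) = -6 + j
d(S) = -21
m(L) = -12 (m(L) = 9 - 21 = -12)
18745/m(220) = 18745/(-12) = 18745*(-1/12) = -18745/12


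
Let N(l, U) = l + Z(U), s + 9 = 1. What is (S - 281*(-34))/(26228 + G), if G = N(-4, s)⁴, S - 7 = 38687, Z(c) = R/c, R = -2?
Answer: 12351488/6764993 ≈ 1.8258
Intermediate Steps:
s = -8 (s = -9 + 1 = -8)
Z(c) = -2/c
N(l, U) = l - 2/U
S = 38694 (S = 7 + 38687 = 38694)
G = 50625/256 (G = (-4 - 2/(-8))⁴ = (-4 - 2*(-⅛))⁴ = (-4 + ¼)⁴ = (-15/4)⁴ = 50625/256 ≈ 197.75)
(S - 281*(-34))/(26228 + G) = (38694 - 281*(-34))/(26228 + 50625/256) = (38694 + 9554)/(6764993/256) = 48248*(256/6764993) = 12351488/6764993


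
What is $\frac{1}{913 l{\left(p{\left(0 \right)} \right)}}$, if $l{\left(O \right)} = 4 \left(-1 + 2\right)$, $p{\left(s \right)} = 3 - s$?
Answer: $\frac{1}{3652} \approx 0.00027382$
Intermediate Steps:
$l{\left(O \right)} = 4$ ($l{\left(O \right)} = 4 \cdot 1 = 4$)
$\frac{1}{913 l{\left(p{\left(0 \right)} \right)}} = \frac{1}{913 \cdot 4} = \frac{1}{3652}$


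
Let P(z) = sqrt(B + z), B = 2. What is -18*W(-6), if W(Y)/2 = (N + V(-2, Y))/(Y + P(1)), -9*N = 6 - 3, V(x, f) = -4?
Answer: -312/11 - 52*sqrt(3)/11 ≈ -36.552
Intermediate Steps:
N = -1/3 (N = -(6 - 3)/9 = -1/9*3 = -1/3 ≈ -0.33333)
P(z) = sqrt(2 + z)
W(Y) = -26/(3*(Y + sqrt(3))) (W(Y) = 2*((-1/3 - 4)/(Y + sqrt(2 + 1))) = 2*(-13/(3*(Y + sqrt(3)))) = -26/(3*(Y + sqrt(3))))
-18*W(-6) = -(-468)/(3*(-6) + 3*sqrt(3)) = -(-468)/(-18 + 3*sqrt(3)) = 468/(-18 + 3*sqrt(3))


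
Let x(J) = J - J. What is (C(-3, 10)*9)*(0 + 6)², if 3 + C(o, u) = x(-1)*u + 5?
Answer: 648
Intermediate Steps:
x(J) = 0
C(o, u) = 2 (C(o, u) = -3 + (0*u + 5) = -3 + (0 + 5) = -3 + 5 = 2)
(C(-3, 10)*9)*(0 + 6)² = (2*9)*(0 + 6)² = 18*6² = 18*36 = 648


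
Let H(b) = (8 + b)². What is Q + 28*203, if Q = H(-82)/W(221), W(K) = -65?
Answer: 363984/65 ≈ 5599.8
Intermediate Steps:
Q = -5476/65 (Q = (8 - 82)²/(-65) = (-74)²*(-1/65) = 5476*(-1/65) = -5476/65 ≈ -84.246)
Q + 28*203 = -5476/65 + 28*203 = -5476/65 + 5684 = 363984/65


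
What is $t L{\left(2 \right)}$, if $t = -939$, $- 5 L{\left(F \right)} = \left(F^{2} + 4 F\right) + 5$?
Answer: $\frac{15963}{5} \approx 3192.6$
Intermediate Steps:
$L{\left(F \right)} = -1 - \frac{4 F}{5} - \frac{F^{2}}{5}$ ($L{\left(F \right)} = - \frac{\left(F^{2} + 4 F\right) + 5}{5} = - \frac{5 + F^{2} + 4 F}{5} = -1 - \frac{4 F}{5} - \frac{F^{2}}{5}$)
$t L{\left(2 \right)} = - 939 \left(-1 - \frac{8}{5} - \frac{2^{2}}{5}\right) = - 939 \left(-1 - \frac{8}{5} - \frac{4}{5}\right) = \left(-939\right) \left(- \frac{17}{5}\right) = \frac{15963}{5}$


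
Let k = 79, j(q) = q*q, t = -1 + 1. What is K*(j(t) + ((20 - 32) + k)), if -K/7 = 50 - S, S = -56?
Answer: -49714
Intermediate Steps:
t = 0
j(q) = q**2
K = -742 (K = -7*(50 - 1*(-56)) = -7*(50 + 56) = -7*106 = -742)
K*(j(t) + ((20 - 32) + k)) = -742*(0**2 + ((20 - 32) + 79)) = -742*(0 + (-12 + 79)) = -742*(0 + 67) = -742*67 = -49714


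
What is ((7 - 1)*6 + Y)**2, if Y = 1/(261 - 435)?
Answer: 39225169/30276 ≈ 1295.6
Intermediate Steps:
Y = -1/174 (Y = 1/(-174) = -1/174 ≈ -0.0057471)
((7 - 1)*6 + Y)**2 = ((7 - 1)*6 - 1/174)**2 = (6*6 - 1/174)**2 = (36 - 1/174)**2 = (6263/174)**2 = 39225169/30276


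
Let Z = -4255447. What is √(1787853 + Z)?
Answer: I*√2467594 ≈ 1570.9*I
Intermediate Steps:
√(1787853 + Z) = √(1787853 - 4255447) = √(-2467594) = I*√2467594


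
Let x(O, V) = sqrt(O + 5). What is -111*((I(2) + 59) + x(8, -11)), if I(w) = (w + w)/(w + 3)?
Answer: -33189/5 - 111*sqrt(13) ≈ -7038.0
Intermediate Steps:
I(w) = 2*w/(3 + w) (I(w) = (2*w)/(3 + w) = 2*w/(3 + w))
x(O, V) = sqrt(5 + O)
-111*((I(2) + 59) + x(8, -11)) = -111*((2*2/(3 + 2) + 59) + sqrt(5 + 8)) = -111*((2*2/5 + 59) + sqrt(13)) = -111*((2*2*(1/5) + 59) + sqrt(13)) = -111*((4/5 + 59) + sqrt(13)) = -111*(299/5 + sqrt(13)) = -33189/5 - 111*sqrt(13)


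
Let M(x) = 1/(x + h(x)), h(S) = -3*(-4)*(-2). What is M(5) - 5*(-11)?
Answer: 1044/19 ≈ 54.947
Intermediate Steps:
h(S) = -24 (h(S) = 12*(-2) = -24)
M(x) = 1/(-24 + x) (M(x) = 1/(x - 24) = 1/(-24 + x))
M(5) - 5*(-11) = 1/(-24 + 5) - 5*(-11) = 1/(-19) + 55 = -1/19 + 55 = 1044/19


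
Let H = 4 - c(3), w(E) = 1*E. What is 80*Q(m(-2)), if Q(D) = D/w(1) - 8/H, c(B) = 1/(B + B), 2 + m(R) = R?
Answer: -11200/23 ≈ -486.96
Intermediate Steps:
m(R) = -2 + R
c(B) = 1/(2*B)
w(E) = E
H = 23/6 (H = 4 - 1/(2*3) = 4 - 1*⅙ = 4 - ⅙ = 23/6 ≈ 3.8333)
Q(D) = -48/23 + D (Q(D) = D/1 - 8/23/6 = D*1 - 8*6/23 = D - 48/23 = -48/23 + D)
80*Q(m(-2)) = 80*(-48/23 + (-2 - 2)) = 80*(-48/23 - 4) = 80*(-140/23) = -11200/23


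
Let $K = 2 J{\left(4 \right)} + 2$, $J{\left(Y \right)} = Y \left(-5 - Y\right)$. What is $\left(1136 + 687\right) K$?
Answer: $-127610$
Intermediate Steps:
$K = -70$ ($K = 2 \left(\left(-1\right) 4 \left(5 + 4\right)\right) + 2 = 2 \left(\left(-1\right) 4 \cdot 9\right) + 2 = 2 \left(-36\right) + 2 = -72 + 2 = -70$)
$\left(1136 + 687\right) K = \left(1136 + 687\right) \left(-70\right) = 1823 \left(-70\right) = -127610$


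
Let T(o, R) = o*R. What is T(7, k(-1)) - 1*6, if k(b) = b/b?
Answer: 1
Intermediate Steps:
k(b) = 1
T(o, R) = R*o
T(7, k(-1)) - 1*6 = 1*7 - 1*6 = 7 - 6 = 1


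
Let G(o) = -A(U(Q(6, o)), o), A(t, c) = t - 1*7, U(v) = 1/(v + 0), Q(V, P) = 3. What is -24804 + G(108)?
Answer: -74392/3 ≈ -24797.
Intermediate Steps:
U(v) = 1/v
A(t, c) = -7 + t (A(t, c) = t - 7 = -7 + t)
G(o) = 20/3 (G(o) = -(-7 + 1/3) = -(-7 + ⅓) = -1*(-20/3) = 20/3)
-24804 + G(108) = -24804 + 20/3 = -74392/3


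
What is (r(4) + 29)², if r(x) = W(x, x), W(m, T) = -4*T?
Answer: 169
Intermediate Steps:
r(x) = -4*x
(r(4) + 29)² = (-4*4 + 29)² = (-16 + 29)² = 13² = 169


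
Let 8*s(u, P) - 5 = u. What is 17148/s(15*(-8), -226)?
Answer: -137184/115 ≈ -1192.9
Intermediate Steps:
s(u, P) = 5/8 + u/8
17148/s(15*(-8), -226) = 17148/(5/8 + (15*(-8))/8) = 17148/(5/8 + (⅛)*(-120)) = 17148/(5/8 - 15) = 17148/(-115/8) = 17148*(-8/115) = -137184/115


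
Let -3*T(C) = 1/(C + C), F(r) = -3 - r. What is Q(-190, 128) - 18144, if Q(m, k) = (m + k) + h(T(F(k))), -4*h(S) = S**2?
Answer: -44990375905/2471184 ≈ -18206.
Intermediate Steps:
T(C) = -1/(6*C) (T(C) = -1/(3*(C + C)) = -1/(2*C)/3 = -1/(6*C))
h(S) = -S**2/4
Q(m, k) = k + m - 1/(144*(-3 - k)**2) (Q(m, k) = (m + k) - 1/(36*(-3 - k)**2)/4 = (k + m) - 1/(144*(-3 - k)**2) = k + m - 1/(144*(-3 - k)**2))
Q(-190, 128) - 18144 = (128 - 190 - 1/(144*(3 + 128)**2)) - 18144 = (128 - 190 - 1/144/131**2) - 18144 = (128 - 190 - 1/144*1/17161) - 18144 = (128 - 190 - 1/2471184) - 18144 = -153213409/2471184 - 18144 = -44990375905/2471184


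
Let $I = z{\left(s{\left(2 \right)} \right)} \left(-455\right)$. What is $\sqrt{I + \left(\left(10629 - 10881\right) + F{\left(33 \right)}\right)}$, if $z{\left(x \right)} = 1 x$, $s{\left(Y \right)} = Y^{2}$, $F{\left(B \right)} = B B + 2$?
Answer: $3 i \sqrt{109} \approx 31.321 i$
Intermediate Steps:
$F{\left(B \right)} = 2 + B^{2}$ ($F{\left(B \right)} = B^{2} + 2 = 2 + B^{2}$)
$z{\left(x \right)} = x$
$I = -1820$ ($I = 2^{2} \left(-455\right) = 4 \left(-455\right) = -1820$)
$\sqrt{I + \left(\left(10629 - 10881\right) + F{\left(33 \right)}\right)} = \sqrt{-1820 + \left(\left(10629 - 10881\right) + \left(2 + 33^{2}\right)\right)} = \sqrt{-1820 + \left(\left(10629 - 10881\right) + \left(2 + 1089\right)\right)} = \sqrt{-1820 + \left(-252 + 1091\right)} = \sqrt{-1820 + 839} = \sqrt{-981} = 3 i \sqrt{109}$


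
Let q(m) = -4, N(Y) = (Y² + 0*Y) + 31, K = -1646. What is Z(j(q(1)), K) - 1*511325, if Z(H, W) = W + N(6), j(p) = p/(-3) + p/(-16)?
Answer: -512904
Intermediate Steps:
N(Y) = 31 + Y² (N(Y) = (Y² + 0) + 31 = Y² + 31 = 31 + Y²)
j(p) = -19*p/48 (j(p) = p*(-⅓) + p*(-1/16) = -p/3 - p/16 = -19*p/48)
Z(H, W) = 67 + W (Z(H, W) = W + (31 + 6²) = W + (31 + 36) = W + 67 = 67 + W)
Z(j(q(1)), K) - 1*511325 = (67 - 1646) - 1*511325 = -1579 - 511325 = -512904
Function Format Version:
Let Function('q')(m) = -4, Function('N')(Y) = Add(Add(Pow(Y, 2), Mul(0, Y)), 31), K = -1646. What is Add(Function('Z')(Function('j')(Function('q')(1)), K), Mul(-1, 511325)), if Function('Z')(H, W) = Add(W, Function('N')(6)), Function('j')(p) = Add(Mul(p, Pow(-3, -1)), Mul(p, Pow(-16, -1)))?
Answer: -512904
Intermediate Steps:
Function('N')(Y) = Add(31, Pow(Y, 2)) (Function('N')(Y) = Add(Add(Pow(Y, 2), 0), 31) = Add(Pow(Y, 2), 31) = Add(31, Pow(Y, 2)))
Function('j')(p) = Mul(Rational(-19, 48), p) (Function('j')(p) = Add(Mul(p, Rational(-1, 3)), Mul(p, Rational(-1, 16))) = Add(Mul(Rational(-1, 3), p), Mul(Rational(-1, 16), p)) = Mul(Rational(-19, 48), p))
Function('Z')(H, W) = Add(67, W) (Function('Z')(H, W) = Add(W, Add(31, Pow(6, 2))) = Add(W, Add(31, 36)) = Add(W, 67) = Add(67, W))
Add(Function('Z')(Function('j')(Function('q')(1)), K), Mul(-1, 511325)) = Add(Add(67, -1646), Mul(-1, 511325)) = Add(-1579, -511325) = -512904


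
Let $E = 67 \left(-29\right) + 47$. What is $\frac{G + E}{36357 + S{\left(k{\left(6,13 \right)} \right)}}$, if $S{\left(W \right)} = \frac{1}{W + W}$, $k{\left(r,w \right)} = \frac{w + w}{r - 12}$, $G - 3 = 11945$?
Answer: $\frac{261352}{945279} \approx 0.27648$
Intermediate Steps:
$G = 11948$ ($G = 3 + 11945 = 11948$)
$k{\left(r,w \right)} = \frac{2 w}{-12 + r}$
$S{\left(W \right)} = \frac{1}{2 W}$
$E = -1896$ ($E = -1943 + 47 = -1896$)
$\frac{G + E}{36357 + S{\left(k{\left(6,13 \right)} \right)}} = \frac{11948 - 1896}{36357 + \frac{1}{2 \cdot 2 \cdot 13 \frac{1}{-12 + 6}}} = \frac{10052}{36357 + \frac{1}{2 \cdot 2 \cdot 13 \frac{1}{-6}}} = \frac{10052}{36357 + \frac{1}{2 \cdot 2 \cdot 13 \left(- \frac{1}{6}\right)}} = \frac{10052}{36357 + \frac{1}{2 \left(- \frac{13}{3}\right)}} = \frac{10052}{36357 + \frac{1}{2} \left(- \frac{3}{13}\right)} = \frac{10052}{36357 - \frac{3}{26}} = \frac{10052}{\frac{945279}{26}} = 10052 \cdot \frac{26}{945279} = \frac{261352}{945279}$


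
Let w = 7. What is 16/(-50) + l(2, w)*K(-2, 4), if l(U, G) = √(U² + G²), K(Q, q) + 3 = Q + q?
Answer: -8/25 - √53 ≈ -7.6001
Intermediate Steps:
K(Q, q) = -3 + Q + q (K(Q, q) = -3 + (Q + q) = -3 + Q + q)
l(U, G) = √(G² + U²)
16/(-50) + l(2, w)*K(-2, 4) = 16/(-50) + √(7² + 2²)*(-3 - 2 + 4) = 16*(-1/50) + √(49 + 4)*(-1) = -8/25 + √53*(-1) = -8/25 - √53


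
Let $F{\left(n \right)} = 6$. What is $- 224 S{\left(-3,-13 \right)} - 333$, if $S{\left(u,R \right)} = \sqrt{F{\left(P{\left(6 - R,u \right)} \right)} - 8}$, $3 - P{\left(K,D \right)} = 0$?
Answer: $-333 - 224 i \sqrt{2} \approx -333.0 - 316.78 i$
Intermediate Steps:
$P{\left(K,D \right)} = 3$ ($P{\left(K,D \right)} = 3 - 0 = 3 + 0 = 3$)
$S{\left(u,R \right)} = i \sqrt{2}$ ($S{\left(u,R \right)} = \sqrt{6 - 8} = \sqrt{-2} = i \sqrt{2}$)
$- 224 S{\left(-3,-13 \right)} - 333 = - 224 i \sqrt{2} - 333 = -333 - 224 i \sqrt{2}$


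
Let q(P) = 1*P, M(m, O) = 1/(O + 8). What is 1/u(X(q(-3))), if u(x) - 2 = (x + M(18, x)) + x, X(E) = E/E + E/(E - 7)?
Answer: 465/2189 ≈ 0.21243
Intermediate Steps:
M(m, O) = 1/(8 + O)
q(P) = P
X(E) = 1 + E/(-7 + E)
u(x) = 2 + 1/(8 + x) + 2*x (u(x) = 2 + ((x + 1/(8 + x)) + x) = 2 + (1/(8 + x) + 2*x) = 2 + 1/(8 + x) + 2*x)
1/u(X(q(-3))) = 1/((1 + 2*(1 + (-7 + 2*(-3))/(-7 - 3))*(8 + (-7 + 2*(-3))/(-7 - 3)))/(8 + (-7 + 2*(-3))/(-7 - 3))) = 1/((1 + 2*(1 + (-7 - 6)/(-10))*(8 + (-7 - 6)/(-10)))/(8 + (-7 - 6)/(-10))) = 1/((1 + 2*(1 - 1/10*(-13))*(8 - 1/10*(-13)))/(8 - 1/10*(-13))) = 1/((1 + 2*(1 + 13/10)*(8 + 13/10))/(8 + 13/10)) = 1/((1 + 2*(23/10)*(93/10))/(93/10)) = 1/(10*(1 + 2139/50)/93) = 1/((10/93)*(2189/50)) = 1/(2189/465) = 465/2189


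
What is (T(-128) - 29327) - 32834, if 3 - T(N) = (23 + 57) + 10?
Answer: -62248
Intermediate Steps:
T(N) = -87 (T(N) = 3 - ((23 + 57) + 10) = 3 - (80 + 10) = 3 - 1*90 = 3 - 90 = -87)
(T(-128) - 29327) - 32834 = (-87 - 29327) - 32834 = -29414 - 32834 = -62248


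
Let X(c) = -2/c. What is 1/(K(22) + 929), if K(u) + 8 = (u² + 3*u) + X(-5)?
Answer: 5/7357 ≈ 0.00067963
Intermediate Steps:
K(u) = -38/5 + u² + 3*u (K(u) = -8 + ((u² + 3*u) - 2/(-5)) = -8 + ((u² + 3*u) - 2*(-⅕)) = -8 + ((u² + 3*u) + ⅖) = -8 + (⅖ + u² + 3*u) = -38/5 + u² + 3*u)
1/(K(22) + 929) = 1/((-38/5 + 22² + 3*22) + 929) = 1/((-38/5 + 484 + 66) + 929) = 1/(2712/5 + 929) = 1/(7357/5) = 5/7357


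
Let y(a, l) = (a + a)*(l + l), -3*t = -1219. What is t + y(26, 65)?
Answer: 21499/3 ≈ 7166.3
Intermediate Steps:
t = 1219/3 (t = -1/3*(-1219) = 1219/3 ≈ 406.33)
y(a, l) = 4*a*l (y(a, l) = (2*a)*(2*l) = 4*a*l)
t + y(26, 65) = 1219/3 + 4*26*65 = 1219/3 + 6760 = 21499/3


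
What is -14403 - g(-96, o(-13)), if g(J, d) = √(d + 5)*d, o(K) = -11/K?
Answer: -14403 - 22*√247/169 ≈ -14405.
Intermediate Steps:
g(J, d) = d*√(5 + d) (g(J, d) = √(5 + d)*d = d*√(5 + d))
-14403 - g(-96, o(-13)) = -14403 - (-11/(-13))*√(5 - 11/(-13)) = -14403 - (-11*(-1/13))*√(5 - 11*(-1/13)) = -14403 - 11*√(5 + 11/13)/13 = -14403 - 11*√(76/13)/13 = -14403 - 11*2*√247/13/13 = -14403 - 22*√247/169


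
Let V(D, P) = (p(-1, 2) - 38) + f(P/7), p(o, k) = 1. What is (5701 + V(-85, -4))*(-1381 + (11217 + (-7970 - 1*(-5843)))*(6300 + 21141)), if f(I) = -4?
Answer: 1411815168940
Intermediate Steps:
V(D, P) = -41 (V(D, P) = (1 - 38) - 4 = -37 - 4 = -41)
(5701 + V(-85, -4))*(-1381 + (11217 + (-7970 - 1*(-5843)))*(6300 + 21141)) = (5701 - 41)*(-1381 + (11217 + (-7970 - 1*(-5843)))*(6300 + 21141)) = 5660*(-1381 + (11217 + (-7970 + 5843))*27441) = 5660*(-1381 + (11217 - 2127)*27441) = 5660*(-1381 + 9090*27441) = 5660*(-1381 + 249438690) = 5660*249437309 = 1411815168940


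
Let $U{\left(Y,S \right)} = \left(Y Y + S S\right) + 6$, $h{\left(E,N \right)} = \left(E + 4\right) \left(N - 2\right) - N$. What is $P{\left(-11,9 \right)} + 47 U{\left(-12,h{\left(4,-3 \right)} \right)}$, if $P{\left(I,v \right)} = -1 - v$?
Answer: $71383$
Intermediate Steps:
$h{\left(E,N \right)} = - N + \left(-2 + N\right) \left(4 + E\right)$ ($h{\left(E,N \right)} = \left(4 + E\right) \left(-2 + N\right) - N = \left(-2 + N\right) \left(4 + E\right) - N = - N + \left(-2 + N\right) \left(4 + E\right)$)
$U{\left(Y,S \right)} = 6 + S^{2} + Y^{2}$ ($U{\left(Y,S \right)} = \left(Y^{2} + S^{2}\right) + 6 = \left(S^{2} + Y^{2}\right) + 6 = 6 + S^{2} + Y^{2}$)
$P{\left(-11,9 \right)} + 47 U{\left(-12,h{\left(4,-3 \right)} \right)} = \left(-1 - 9\right) + 47 \left(6 + \left(-8 - 8 + 3 \left(-3\right) + 4 \left(-3\right)\right)^{2} + \left(-12\right)^{2}\right) = \left(-1 - 9\right) + 47 \left(6 + \left(-8 - 8 - 9 - 12\right)^{2} + 144\right) = -10 + 47 \left(6 + \left(-37\right)^{2} + 144\right) = -10 + 47 \left(6 + 1369 + 144\right) = -10 + 47 \cdot 1519 = -10 + 71393 = 71383$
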